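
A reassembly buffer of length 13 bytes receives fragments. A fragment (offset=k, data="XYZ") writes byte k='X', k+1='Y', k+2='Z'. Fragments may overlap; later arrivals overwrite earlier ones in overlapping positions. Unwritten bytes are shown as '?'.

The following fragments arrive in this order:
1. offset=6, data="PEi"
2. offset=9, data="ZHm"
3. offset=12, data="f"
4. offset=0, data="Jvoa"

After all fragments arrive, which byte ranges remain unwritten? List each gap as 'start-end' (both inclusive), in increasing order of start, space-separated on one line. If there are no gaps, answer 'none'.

Answer: 4-5

Derivation:
Fragment 1: offset=6 len=3
Fragment 2: offset=9 len=3
Fragment 3: offset=12 len=1
Fragment 4: offset=0 len=4
Gaps: 4-5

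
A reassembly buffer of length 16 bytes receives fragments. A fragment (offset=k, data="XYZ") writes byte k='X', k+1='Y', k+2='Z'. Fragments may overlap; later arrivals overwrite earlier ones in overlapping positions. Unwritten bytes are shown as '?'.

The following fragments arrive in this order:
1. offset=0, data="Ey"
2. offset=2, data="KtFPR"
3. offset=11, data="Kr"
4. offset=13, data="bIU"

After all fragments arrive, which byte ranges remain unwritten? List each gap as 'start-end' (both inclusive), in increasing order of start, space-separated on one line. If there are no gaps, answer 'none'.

Answer: 7-10

Derivation:
Fragment 1: offset=0 len=2
Fragment 2: offset=2 len=5
Fragment 3: offset=11 len=2
Fragment 4: offset=13 len=3
Gaps: 7-10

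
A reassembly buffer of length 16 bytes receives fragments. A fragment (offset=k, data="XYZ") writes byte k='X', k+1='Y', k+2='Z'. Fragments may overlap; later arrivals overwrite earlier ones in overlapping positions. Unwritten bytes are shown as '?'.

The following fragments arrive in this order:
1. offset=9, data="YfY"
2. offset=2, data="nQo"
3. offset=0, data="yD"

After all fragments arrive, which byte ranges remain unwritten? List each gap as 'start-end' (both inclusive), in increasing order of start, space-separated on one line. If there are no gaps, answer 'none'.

Answer: 5-8 12-15

Derivation:
Fragment 1: offset=9 len=3
Fragment 2: offset=2 len=3
Fragment 3: offset=0 len=2
Gaps: 5-8 12-15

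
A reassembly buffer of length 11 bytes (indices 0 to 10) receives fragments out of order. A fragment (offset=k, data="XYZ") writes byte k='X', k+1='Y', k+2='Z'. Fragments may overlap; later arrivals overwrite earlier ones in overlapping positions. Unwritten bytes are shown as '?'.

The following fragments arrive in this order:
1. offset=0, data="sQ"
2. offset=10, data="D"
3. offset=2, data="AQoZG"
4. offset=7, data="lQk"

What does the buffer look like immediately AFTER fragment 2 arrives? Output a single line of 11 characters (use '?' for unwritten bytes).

Fragment 1: offset=0 data="sQ" -> buffer=sQ?????????
Fragment 2: offset=10 data="D" -> buffer=sQ????????D

Answer: sQ????????D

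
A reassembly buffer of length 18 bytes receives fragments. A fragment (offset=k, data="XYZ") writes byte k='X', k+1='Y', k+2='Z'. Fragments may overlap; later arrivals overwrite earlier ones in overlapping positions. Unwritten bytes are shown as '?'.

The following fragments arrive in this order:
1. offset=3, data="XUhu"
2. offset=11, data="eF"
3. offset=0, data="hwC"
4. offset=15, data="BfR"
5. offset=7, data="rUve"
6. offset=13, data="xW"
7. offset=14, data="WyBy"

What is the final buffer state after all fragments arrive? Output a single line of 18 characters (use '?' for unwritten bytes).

Answer: hwCXUhurUveeFxWyBy

Derivation:
Fragment 1: offset=3 data="XUhu" -> buffer=???XUhu???????????
Fragment 2: offset=11 data="eF" -> buffer=???XUhu????eF?????
Fragment 3: offset=0 data="hwC" -> buffer=hwCXUhu????eF?????
Fragment 4: offset=15 data="BfR" -> buffer=hwCXUhu????eF??BfR
Fragment 5: offset=7 data="rUve" -> buffer=hwCXUhurUveeF??BfR
Fragment 6: offset=13 data="xW" -> buffer=hwCXUhurUveeFxWBfR
Fragment 7: offset=14 data="WyBy" -> buffer=hwCXUhurUveeFxWyBy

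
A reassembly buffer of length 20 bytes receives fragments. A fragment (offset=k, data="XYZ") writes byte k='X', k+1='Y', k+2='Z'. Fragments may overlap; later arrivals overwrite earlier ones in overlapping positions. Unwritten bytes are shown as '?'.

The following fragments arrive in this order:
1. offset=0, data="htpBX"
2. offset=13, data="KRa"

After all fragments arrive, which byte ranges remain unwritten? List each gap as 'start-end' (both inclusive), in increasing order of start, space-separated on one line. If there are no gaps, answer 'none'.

Fragment 1: offset=0 len=5
Fragment 2: offset=13 len=3
Gaps: 5-12 16-19

Answer: 5-12 16-19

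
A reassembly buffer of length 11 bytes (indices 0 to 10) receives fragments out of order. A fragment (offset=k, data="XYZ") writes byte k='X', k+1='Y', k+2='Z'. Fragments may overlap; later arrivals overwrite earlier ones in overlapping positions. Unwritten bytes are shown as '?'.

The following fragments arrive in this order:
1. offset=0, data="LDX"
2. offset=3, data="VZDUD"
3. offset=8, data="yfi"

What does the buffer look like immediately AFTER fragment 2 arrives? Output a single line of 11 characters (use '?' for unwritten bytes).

Answer: LDXVZDUD???

Derivation:
Fragment 1: offset=0 data="LDX" -> buffer=LDX????????
Fragment 2: offset=3 data="VZDUD" -> buffer=LDXVZDUD???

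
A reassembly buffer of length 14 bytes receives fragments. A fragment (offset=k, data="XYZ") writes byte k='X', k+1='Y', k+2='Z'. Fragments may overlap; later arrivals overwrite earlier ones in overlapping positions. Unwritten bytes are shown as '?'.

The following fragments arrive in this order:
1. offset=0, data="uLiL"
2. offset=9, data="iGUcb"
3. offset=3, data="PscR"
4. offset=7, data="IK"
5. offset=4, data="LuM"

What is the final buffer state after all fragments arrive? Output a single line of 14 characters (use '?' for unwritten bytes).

Fragment 1: offset=0 data="uLiL" -> buffer=uLiL??????????
Fragment 2: offset=9 data="iGUcb" -> buffer=uLiL?????iGUcb
Fragment 3: offset=3 data="PscR" -> buffer=uLiPscR??iGUcb
Fragment 4: offset=7 data="IK" -> buffer=uLiPscRIKiGUcb
Fragment 5: offset=4 data="LuM" -> buffer=uLiPLuMIKiGUcb

Answer: uLiPLuMIKiGUcb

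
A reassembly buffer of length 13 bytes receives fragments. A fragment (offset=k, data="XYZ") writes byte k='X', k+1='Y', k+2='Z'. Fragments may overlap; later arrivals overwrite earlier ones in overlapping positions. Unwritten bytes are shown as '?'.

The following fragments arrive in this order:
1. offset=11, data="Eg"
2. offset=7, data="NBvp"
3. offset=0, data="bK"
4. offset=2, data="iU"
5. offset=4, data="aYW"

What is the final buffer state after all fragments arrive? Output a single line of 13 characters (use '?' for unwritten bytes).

Answer: bKiUaYWNBvpEg

Derivation:
Fragment 1: offset=11 data="Eg" -> buffer=???????????Eg
Fragment 2: offset=7 data="NBvp" -> buffer=???????NBvpEg
Fragment 3: offset=0 data="bK" -> buffer=bK?????NBvpEg
Fragment 4: offset=2 data="iU" -> buffer=bKiU???NBvpEg
Fragment 5: offset=4 data="aYW" -> buffer=bKiUaYWNBvpEg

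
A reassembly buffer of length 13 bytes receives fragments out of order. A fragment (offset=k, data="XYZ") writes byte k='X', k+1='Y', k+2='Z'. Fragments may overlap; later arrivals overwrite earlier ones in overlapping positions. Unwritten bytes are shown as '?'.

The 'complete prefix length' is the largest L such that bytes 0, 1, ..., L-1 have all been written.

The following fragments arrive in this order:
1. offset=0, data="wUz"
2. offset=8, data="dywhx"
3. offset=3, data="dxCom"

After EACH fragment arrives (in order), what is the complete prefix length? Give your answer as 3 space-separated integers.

Fragment 1: offset=0 data="wUz" -> buffer=wUz?????????? -> prefix_len=3
Fragment 2: offset=8 data="dywhx" -> buffer=wUz?????dywhx -> prefix_len=3
Fragment 3: offset=3 data="dxCom" -> buffer=wUzdxComdywhx -> prefix_len=13

Answer: 3 3 13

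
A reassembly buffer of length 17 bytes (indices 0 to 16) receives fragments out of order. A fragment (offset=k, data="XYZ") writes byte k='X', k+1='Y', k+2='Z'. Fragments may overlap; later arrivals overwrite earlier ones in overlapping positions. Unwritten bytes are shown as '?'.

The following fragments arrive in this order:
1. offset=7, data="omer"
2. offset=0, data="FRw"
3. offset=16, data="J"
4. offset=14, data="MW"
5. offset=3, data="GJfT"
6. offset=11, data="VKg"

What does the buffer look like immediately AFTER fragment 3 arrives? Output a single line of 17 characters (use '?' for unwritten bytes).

Fragment 1: offset=7 data="omer" -> buffer=???????omer??????
Fragment 2: offset=0 data="FRw" -> buffer=FRw????omer??????
Fragment 3: offset=16 data="J" -> buffer=FRw????omer?????J

Answer: FRw????omer?????J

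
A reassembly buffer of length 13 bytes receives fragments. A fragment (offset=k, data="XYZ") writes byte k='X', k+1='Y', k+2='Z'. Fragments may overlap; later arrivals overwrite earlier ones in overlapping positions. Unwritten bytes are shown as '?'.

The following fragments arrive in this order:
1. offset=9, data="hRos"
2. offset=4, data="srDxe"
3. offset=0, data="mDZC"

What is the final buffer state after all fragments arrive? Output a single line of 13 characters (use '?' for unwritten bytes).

Answer: mDZCsrDxehRos

Derivation:
Fragment 1: offset=9 data="hRos" -> buffer=?????????hRos
Fragment 2: offset=4 data="srDxe" -> buffer=????srDxehRos
Fragment 3: offset=0 data="mDZC" -> buffer=mDZCsrDxehRos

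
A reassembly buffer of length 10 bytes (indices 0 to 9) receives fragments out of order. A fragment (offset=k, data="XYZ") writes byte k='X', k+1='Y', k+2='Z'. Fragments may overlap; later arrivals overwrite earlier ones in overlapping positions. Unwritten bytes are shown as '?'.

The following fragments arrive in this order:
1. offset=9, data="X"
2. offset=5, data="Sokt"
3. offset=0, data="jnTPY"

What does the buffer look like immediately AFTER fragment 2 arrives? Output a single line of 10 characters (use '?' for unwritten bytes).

Answer: ?????SoktX

Derivation:
Fragment 1: offset=9 data="X" -> buffer=?????????X
Fragment 2: offset=5 data="Sokt" -> buffer=?????SoktX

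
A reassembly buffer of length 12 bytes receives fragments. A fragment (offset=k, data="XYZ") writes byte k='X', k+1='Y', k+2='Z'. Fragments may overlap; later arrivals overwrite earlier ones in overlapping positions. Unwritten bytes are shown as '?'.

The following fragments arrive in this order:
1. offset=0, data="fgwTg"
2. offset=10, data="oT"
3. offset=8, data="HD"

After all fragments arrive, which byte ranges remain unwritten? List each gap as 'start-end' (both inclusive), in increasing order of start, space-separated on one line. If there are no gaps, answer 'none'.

Answer: 5-7

Derivation:
Fragment 1: offset=0 len=5
Fragment 2: offset=10 len=2
Fragment 3: offset=8 len=2
Gaps: 5-7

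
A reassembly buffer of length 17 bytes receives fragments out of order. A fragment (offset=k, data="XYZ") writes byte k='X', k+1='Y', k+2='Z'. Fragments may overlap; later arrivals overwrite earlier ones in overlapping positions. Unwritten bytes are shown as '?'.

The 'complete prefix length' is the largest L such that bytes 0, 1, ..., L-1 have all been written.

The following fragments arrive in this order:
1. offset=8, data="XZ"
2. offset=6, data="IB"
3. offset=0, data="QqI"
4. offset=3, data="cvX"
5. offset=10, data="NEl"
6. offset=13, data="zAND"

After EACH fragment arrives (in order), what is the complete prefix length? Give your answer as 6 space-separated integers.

Answer: 0 0 3 10 13 17

Derivation:
Fragment 1: offset=8 data="XZ" -> buffer=????????XZ??????? -> prefix_len=0
Fragment 2: offset=6 data="IB" -> buffer=??????IBXZ??????? -> prefix_len=0
Fragment 3: offset=0 data="QqI" -> buffer=QqI???IBXZ??????? -> prefix_len=3
Fragment 4: offset=3 data="cvX" -> buffer=QqIcvXIBXZ??????? -> prefix_len=10
Fragment 5: offset=10 data="NEl" -> buffer=QqIcvXIBXZNEl???? -> prefix_len=13
Fragment 6: offset=13 data="zAND" -> buffer=QqIcvXIBXZNElzAND -> prefix_len=17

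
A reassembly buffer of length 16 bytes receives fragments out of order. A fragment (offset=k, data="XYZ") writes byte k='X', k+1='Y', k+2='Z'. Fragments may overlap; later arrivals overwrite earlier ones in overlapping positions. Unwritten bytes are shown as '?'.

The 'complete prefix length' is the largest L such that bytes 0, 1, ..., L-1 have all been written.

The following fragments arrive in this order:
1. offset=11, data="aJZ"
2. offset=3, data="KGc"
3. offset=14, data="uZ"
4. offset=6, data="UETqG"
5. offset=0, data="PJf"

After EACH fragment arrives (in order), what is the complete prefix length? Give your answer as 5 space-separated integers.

Answer: 0 0 0 0 16

Derivation:
Fragment 1: offset=11 data="aJZ" -> buffer=???????????aJZ?? -> prefix_len=0
Fragment 2: offset=3 data="KGc" -> buffer=???KGc?????aJZ?? -> prefix_len=0
Fragment 3: offset=14 data="uZ" -> buffer=???KGc?????aJZuZ -> prefix_len=0
Fragment 4: offset=6 data="UETqG" -> buffer=???KGcUETqGaJZuZ -> prefix_len=0
Fragment 5: offset=0 data="PJf" -> buffer=PJfKGcUETqGaJZuZ -> prefix_len=16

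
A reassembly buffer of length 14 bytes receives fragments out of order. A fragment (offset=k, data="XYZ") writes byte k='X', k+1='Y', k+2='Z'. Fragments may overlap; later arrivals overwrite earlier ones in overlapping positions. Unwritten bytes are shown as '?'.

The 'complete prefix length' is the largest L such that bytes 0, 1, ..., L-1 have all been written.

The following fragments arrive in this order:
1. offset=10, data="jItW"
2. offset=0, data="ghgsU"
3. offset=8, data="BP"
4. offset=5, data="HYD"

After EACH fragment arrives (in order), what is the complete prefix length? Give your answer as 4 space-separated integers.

Answer: 0 5 5 14

Derivation:
Fragment 1: offset=10 data="jItW" -> buffer=??????????jItW -> prefix_len=0
Fragment 2: offset=0 data="ghgsU" -> buffer=ghgsU?????jItW -> prefix_len=5
Fragment 3: offset=8 data="BP" -> buffer=ghgsU???BPjItW -> prefix_len=5
Fragment 4: offset=5 data="HYD" -> buffer=ghgsUHYDBPjItW -> prefix_len=14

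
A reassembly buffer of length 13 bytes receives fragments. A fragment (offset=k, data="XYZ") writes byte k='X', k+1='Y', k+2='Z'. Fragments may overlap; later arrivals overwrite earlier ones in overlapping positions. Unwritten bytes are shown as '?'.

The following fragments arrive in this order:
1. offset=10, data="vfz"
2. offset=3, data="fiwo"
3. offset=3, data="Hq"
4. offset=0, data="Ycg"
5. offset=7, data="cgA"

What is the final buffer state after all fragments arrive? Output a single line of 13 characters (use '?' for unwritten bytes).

Fragment 1: offset=10 data="vfz" -> buffer=??????????vfz
Fragment 2: offset=3 data="fiwo" -> buffer=???fiwo???vfz
Fragment 3: offset=3 data="Hq" -> buffer=???Hqwo???vfz
Fragment 4: offset=0 data="Ycg" -> buffer=YcgHqwo???vfz
Fragment 5: offset=7 data="cgA" -> buffer=YcgHqwocgAvfz

Answer: YcgHqwocgAvfz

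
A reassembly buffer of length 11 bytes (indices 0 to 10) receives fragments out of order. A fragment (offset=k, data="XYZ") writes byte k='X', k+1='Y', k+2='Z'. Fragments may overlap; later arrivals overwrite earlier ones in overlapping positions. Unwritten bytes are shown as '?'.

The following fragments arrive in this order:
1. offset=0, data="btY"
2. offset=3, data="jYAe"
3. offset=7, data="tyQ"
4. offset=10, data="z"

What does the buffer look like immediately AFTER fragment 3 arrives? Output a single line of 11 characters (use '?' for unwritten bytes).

Fragment 1: offset=0 data="btY" -> buffer=btY????????
Fragment 2: offset=3 data="jYAe" -> buffer=btYjYAe????
Fragment 3: offset=7 data="tyQ" -> buffer=btYjYAetyQ?

Answer: btYjYAetyQ?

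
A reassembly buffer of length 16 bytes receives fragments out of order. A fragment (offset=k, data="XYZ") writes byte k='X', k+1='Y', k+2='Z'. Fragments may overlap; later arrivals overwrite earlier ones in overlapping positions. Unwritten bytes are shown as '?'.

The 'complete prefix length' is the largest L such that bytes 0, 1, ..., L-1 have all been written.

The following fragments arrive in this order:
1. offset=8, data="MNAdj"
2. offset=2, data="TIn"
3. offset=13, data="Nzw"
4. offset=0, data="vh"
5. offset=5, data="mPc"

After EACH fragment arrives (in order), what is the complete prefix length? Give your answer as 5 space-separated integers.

Fragment 1: offset=8 data="MNAdj" -> buffer=????????MNAdj??? -> prefix_len=0
Fragment 2: offset=2 data="TIn" -> buffer=??TIn???MNAdj??? -> prefix_len=0
Fragment 3: offset=13 data="Nzw" -> buffer=??TIn???MNAdjNzw -> prefix_len=0
Fragment 4: offset=0 data="vh" -> buffer=vhTIn???MNAdjNzw -> prefix_len=5
Fragment 5: offset=5 data="mPc" -> buffer=vhTInmPcMNAdjNzw -> prefix_len=16

Answer: 0 0 0 5 16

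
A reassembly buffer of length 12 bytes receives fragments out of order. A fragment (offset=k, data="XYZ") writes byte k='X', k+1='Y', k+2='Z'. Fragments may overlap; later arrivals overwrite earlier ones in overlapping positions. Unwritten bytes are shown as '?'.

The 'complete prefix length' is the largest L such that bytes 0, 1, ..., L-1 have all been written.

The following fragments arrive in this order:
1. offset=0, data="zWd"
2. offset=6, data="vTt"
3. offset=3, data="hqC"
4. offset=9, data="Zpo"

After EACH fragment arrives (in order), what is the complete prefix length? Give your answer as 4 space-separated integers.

Fragment 1: offset=0 data="zWd" -> buffer=zWd????????? -> prefix_len=3
Fragment 2: offset=6 data="vTt" -> buffer=zWd???vTt??? -> prefix_len=3
Fragment 3: offset=3 data="hqC" -> buffer=zWdhqCvTt??? -> prefix_len=9
Fragment 4: offset=9 data="Zpo" -> buffer=zWdhqCvTtZpo -> prefix_len=12

Answer: 3 3 9 12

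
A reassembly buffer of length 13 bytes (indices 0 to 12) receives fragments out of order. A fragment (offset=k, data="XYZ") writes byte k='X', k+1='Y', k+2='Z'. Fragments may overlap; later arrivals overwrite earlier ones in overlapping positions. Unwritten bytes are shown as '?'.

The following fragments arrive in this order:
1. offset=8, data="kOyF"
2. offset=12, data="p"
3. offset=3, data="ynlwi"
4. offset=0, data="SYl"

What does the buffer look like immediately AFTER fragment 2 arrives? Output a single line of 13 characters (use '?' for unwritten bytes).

Answer: ????????kOyFp

Derivation:
Fragment 1: offset=8 data="kOyF" -> buffer=????????kOyF?
Fragment 2: offset=12 data="p" -> buffer=????????kOyFp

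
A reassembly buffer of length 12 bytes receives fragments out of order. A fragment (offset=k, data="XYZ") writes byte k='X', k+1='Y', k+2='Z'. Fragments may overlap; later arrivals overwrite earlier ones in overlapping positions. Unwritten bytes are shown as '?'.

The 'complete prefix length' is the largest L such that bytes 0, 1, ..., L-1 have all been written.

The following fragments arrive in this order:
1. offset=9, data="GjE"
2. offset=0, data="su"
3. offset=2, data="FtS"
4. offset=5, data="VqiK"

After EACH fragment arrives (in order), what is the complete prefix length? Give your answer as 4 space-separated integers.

Answer: 0 2 5 12

Derivation:
Fragment 1: offset=9 data="GjE" -> buffer=?????????GjE -> prefix_len=0
Fragment 2: offset=0 data="su" -> buffer=su???????GjE -> prefix_len=2
Fragment 3: offset=2 data="FtS" -> buffer=suFtS????GjE -> prefix_len=5
Fragment 4: offset=5 data="VqiK" -> buffer=suFtSVqiKGjE -> prefix_len=12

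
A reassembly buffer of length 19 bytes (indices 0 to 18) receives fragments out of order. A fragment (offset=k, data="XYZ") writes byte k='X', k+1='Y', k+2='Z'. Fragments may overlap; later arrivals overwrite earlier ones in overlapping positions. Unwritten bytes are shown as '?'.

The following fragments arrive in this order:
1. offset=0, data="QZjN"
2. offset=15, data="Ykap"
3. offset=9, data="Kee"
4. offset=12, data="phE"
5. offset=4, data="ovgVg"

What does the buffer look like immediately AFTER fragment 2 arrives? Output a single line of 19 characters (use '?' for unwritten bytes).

Fragment 1: offset=0 data="QZjN" -> buffer=QZjN???????????????
Fragment 2: offset=15 data="Ykap" -> buffer=QZjN???????????Ykap

Answer: QZjN???????????Ykap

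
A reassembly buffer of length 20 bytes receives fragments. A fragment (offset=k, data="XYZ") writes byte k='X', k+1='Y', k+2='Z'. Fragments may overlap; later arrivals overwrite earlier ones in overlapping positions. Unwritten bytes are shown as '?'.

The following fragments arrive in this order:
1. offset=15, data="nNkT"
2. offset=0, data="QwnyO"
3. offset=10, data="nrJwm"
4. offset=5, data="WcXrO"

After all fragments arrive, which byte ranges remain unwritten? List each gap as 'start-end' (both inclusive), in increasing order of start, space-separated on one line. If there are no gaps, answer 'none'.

Answer: 19-19

Derivation:
Fragment 1: offset=15 len=4
Fragment 2: offset=0 len=5
Fragment 3: offset=10 len=5
Fragment 4: offset=5 len=5
Gaps: 19-19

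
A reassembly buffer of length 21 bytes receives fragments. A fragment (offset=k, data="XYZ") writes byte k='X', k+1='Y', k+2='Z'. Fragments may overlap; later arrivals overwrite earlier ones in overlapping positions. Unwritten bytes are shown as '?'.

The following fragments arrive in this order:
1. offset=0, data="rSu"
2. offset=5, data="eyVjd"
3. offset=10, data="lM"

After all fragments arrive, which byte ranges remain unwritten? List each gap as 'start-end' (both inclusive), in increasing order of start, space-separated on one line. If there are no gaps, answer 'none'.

Fragment 1: offset=0 len=3
Fragment 2: offset=5 len=5
Fragment 3: offset=10 len=2
Gaps: 3-4 12-20

Answer: 3-4 12-20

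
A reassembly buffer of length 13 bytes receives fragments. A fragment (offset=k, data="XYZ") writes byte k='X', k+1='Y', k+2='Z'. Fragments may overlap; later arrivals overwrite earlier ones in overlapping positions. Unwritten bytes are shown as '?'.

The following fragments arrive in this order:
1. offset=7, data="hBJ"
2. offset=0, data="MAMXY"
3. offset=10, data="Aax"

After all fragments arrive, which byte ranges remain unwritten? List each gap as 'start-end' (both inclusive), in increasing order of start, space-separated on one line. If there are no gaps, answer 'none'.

Fragment 1: offset=7 len=3
Fragment 2: offset=0 len=5
Fragment 3: offset=10 len=3
Gaps: 5-6

Answer: 5-6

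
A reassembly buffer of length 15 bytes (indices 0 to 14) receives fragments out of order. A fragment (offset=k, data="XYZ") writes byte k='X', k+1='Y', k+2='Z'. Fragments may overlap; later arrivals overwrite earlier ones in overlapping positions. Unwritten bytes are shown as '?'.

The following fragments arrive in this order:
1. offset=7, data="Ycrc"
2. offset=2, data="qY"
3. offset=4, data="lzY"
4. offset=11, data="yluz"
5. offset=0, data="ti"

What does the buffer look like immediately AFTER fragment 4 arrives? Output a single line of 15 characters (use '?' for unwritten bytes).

Answer: ??qYlzYYcrcyluz

Derivation:
Fragment 1: offset=7 data="Ycrc" -> buffer=???????Ycrc????
Fragment 2: offset=2 data="qY" -> buffer=??qY???Ycrc????
Fragment 3: offset=4 data="lzY" -> buffer=??qYlzYYcrc????
Fragment 4: offset=11 data="yluz" -> buffer=??qYlzYYcrcyluz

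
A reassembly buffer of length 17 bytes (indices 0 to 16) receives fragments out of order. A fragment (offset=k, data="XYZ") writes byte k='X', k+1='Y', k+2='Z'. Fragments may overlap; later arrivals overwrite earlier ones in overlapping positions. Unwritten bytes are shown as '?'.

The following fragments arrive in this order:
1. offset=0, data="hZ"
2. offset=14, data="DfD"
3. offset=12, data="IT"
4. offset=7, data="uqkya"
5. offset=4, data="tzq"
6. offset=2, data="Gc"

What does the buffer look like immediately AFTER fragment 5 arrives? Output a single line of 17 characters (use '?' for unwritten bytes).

Fragment 1: offset=0 data="hZ" -> buffer=hZ???????????????
Fragment 2: offset=14 data="DfD" -> buffer=hZ????????????DfD
Fragment 3: offset=12 data="IT" -> buffer=hZ??????????ITDfD
Fragment 4: offset=7 data="uqkya" -> buffer=hZ?????uqkyaITDfD
Fragment 5: offset=4 data="tzq" -> buffer=hZ??tzquqkyaITDfD

Answer: hZ??tzquqkyaITDfD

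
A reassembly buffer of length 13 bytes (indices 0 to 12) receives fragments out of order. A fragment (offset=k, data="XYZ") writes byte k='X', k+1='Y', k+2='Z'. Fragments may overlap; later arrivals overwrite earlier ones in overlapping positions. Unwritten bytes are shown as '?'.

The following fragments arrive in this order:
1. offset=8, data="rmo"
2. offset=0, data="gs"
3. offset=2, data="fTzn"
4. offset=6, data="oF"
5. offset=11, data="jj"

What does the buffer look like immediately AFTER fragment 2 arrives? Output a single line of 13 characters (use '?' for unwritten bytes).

Answer: gs??????rmo??

Derivation:
Fragment 1: offset=8 data="rmo" -> buffer=????????rmo??
Fragment 2: offset=0 data="gs" -> buffer=gs??????rmo??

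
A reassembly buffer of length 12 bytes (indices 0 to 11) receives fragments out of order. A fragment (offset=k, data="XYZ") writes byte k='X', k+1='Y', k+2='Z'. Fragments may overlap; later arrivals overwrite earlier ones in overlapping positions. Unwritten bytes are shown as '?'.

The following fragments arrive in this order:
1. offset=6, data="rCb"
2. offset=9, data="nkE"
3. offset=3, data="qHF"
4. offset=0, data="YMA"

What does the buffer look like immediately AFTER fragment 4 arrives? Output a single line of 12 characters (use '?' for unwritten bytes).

Fragment 1: offset=6 data="rCb" -> buffer=??????rCb???
Fragment 2: offset=9 data="nkE" -> buffer=??????rCbnkE
Fragment 3: offset=3 data="qHF" -> buffer=???qHFrCbnkE
Fragment 4: offset=0 data="YMA" -> buffer=YMAqHFrCbnkE

Answer: YMAqHFrCbnkE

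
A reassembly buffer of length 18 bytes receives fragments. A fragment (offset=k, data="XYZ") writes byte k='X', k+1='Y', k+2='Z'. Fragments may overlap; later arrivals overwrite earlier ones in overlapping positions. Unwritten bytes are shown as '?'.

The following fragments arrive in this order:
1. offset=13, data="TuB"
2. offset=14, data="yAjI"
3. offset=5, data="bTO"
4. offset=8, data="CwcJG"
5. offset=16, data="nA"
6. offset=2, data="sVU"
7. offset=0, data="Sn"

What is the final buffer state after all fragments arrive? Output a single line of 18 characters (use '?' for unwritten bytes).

Answer: SnsVUbTOCwcJGTyAnA

Derivation:
Fragment 1: offset=13 data="TuB" -> buffer=?????????????TuB??
Fragment 2: offset=14 data="yAjI" -> buffer=?????????????TyAjI
Fragment 3: offset=5 data="bTO" -> buffer=?????bTO?????TyAjI
Fragment 4: offset=8 data="CwcJG" -> buffer=?????bTOCwcJGTyAjI
Fragment 5: offset=16 data="nA" -> buffer=?????bTOCwcJGTyAnA
Fragment 6: offset=2 data="sVU" -> buffer=??sVUbTOCwcJGTyAnA
Fragment 7: offset=0 data="Sn" -> buffer=SnsVUbTOCwcJGTyAnA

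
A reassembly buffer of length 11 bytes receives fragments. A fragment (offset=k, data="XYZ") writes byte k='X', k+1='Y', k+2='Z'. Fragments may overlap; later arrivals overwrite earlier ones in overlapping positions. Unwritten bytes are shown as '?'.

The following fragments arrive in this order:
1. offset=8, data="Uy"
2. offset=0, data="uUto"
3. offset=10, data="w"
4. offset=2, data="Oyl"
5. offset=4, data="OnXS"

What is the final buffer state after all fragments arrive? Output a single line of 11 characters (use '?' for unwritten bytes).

Answer: uUOyOnXSUyw

Derivation:
Fragment 1: offset=8 data="Uy" -> buffer=????????Uy?
Fragment 2: offset=0 data="uUto" -> buffer=uUto????Uy?
Fragment 3: offset=10 data="w" -> buffer=uUto????Uyw
Fragment 4: offset=2 data="Oyl" -> buffer=uUOyl???Uyw
Fragment 5: offset=4 data="OnXS" -> buffer=uUOyOnXSUyw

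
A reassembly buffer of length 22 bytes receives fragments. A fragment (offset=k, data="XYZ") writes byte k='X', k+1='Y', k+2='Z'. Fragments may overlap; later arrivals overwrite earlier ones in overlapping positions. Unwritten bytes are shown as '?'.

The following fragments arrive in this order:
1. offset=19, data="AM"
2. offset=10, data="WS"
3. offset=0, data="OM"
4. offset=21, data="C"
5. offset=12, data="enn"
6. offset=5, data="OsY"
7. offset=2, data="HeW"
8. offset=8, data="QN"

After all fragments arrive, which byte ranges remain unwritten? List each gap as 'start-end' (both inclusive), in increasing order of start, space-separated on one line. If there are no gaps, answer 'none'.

Fragment 1: offset=19 len=2
Fragment 2: offset=10 len=2
Fragment 3: offset=0 len=2
Fragment 4: offset=21 len=1
Fragment 5: offset=12 len=3
Fragment 6: offset=5 len=3
Fragment 7: offset=2 len=3
Fragment 8: offset=8 len=2
Gaps: 15-18

Answer: 15-18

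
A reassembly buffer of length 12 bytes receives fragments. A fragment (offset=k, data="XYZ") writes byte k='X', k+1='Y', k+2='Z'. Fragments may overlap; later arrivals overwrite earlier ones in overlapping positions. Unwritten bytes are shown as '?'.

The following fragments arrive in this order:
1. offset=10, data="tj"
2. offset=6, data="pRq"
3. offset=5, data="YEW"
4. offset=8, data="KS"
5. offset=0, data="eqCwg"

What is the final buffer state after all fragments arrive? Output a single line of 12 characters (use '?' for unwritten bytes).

Answer: eqCwgYEWKStj

Derivation:
Fragment 1: offset=10 data="tj" -> buffer=??????????tj
Fragment 2: offset=6 data="pRq" -> buffer=??????pRq?tj
Fragment 3: offset=5 data="YEW" -> buffer=?????YEWq?tj
Fragment 4: offset=8 data="KS" -> buffer=?????YEWKStj
Fragment 5: offset=0 data="eqCwg" -> buffer=eqCwgYEWKStj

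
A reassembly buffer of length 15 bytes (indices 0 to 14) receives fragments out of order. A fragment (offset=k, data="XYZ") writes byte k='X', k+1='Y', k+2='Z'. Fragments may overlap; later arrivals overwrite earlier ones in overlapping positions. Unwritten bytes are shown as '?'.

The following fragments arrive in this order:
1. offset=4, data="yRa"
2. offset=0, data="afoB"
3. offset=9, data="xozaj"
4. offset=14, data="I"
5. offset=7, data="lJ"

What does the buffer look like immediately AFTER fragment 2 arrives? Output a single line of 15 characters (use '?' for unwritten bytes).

Fragment 1: offset=4 data="yRa" -> buffer=????yRa????????
Fragment 2: offset=0 data="afoB" -> buffer=afoByRa????????

Answer: afoByRa????????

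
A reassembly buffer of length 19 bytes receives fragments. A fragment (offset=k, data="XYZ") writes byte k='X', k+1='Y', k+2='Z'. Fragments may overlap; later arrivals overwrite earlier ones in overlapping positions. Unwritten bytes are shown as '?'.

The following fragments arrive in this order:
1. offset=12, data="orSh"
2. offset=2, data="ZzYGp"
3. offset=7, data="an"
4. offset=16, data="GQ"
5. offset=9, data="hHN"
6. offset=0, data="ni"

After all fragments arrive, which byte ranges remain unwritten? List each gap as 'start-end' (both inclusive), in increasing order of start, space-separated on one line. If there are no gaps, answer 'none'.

Answer: 18-18

Derivation:
Fragment 1: offset=12 len=4
Fragment 2: offset=2 len=5
Fragment 3: offset=7 len=2
Fragment 4: offset=16 len=2
Fragment 5: offset=9 len=3
Fragment 6: offset=0 len=2
Gaps: 18-18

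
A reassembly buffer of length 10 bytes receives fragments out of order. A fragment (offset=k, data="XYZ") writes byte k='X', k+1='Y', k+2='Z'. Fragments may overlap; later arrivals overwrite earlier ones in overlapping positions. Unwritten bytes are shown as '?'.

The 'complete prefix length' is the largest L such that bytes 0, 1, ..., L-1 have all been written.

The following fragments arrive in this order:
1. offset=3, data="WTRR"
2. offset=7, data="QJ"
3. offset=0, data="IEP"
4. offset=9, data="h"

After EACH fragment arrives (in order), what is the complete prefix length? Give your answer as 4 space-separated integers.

Answer: 0 0 9 10

Derivation:
Fragment 1: offset=3 data="WTRR" -> buffer=???WTRR??? -> prefix_len=0
Fragment 2: offset=7 data="QJ" -> buffer=???WTRRQJ? -> prefix_len=0
Fragment 3: offset=0 data="IEP" -> buffer=IEPWTRRQJ? -> prefix_len=9
Fragment 4: offset=9 data="h" -> buffer=IEPWTRRQJh -> prefix_len=10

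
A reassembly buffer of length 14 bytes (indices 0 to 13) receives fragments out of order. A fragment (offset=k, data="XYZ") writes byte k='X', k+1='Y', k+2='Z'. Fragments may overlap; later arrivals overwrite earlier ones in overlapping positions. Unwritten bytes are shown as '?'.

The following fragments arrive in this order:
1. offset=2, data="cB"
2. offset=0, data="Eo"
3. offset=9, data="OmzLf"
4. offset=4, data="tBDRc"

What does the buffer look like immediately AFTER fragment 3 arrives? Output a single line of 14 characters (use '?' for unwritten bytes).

Fragment 1: offset=2 data="cB" -> buffer=??cB??????????
Fragment 2: offset=0 data="Eo" -> buffer=EocB??????????
Fragment 3: offset=9 data="OmzLf" -> buffer=EocB?????OmzLf

Answer: EocB?????OmzLf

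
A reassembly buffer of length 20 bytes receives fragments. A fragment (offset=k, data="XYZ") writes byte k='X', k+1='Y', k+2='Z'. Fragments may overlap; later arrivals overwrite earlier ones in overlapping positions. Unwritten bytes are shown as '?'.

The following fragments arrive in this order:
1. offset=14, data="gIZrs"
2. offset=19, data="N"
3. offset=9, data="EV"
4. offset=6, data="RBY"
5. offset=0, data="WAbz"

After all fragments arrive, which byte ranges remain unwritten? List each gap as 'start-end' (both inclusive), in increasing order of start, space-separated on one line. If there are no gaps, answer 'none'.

Fragment 1: offset=14 len=5
Fragment 2: offset=19 len=1
Fragment 3: offset=9 len=2
Fragment 4: offset=6 len=3
Fragment 5: offset=0 len=4
Gaps: 4-5 11-13

Answer: 4-5 11-13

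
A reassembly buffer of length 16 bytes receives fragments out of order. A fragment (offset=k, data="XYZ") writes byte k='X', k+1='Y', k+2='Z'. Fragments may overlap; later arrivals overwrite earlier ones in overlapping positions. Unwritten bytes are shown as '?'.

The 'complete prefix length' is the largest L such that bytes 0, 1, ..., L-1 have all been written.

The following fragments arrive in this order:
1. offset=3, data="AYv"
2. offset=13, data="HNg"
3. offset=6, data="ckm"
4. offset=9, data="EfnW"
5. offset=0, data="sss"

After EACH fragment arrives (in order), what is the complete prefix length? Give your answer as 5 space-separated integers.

Fragment 1: offset=3 data="AYv" -> buffer=???AYv?????????? -> prefix_len=0
Fragment 2: offset=13 data="HNg" -> buffer=???AYv???????HNg -> prefix_len=0
Fragment 3: offset=6 data="ckm" -> buffer=???AYvckm????HNg -> prefix_len=0
Fragment 4: offset=9 data="EfnW" -> buffer=???AYvckmEfnWHNg -> prefix_len=0
Fragment 5: offset=0 data="sss" -> buffer=sssAYvckmEfnWHNg -> prefix_len=16

Answer: 0 0 0 0 16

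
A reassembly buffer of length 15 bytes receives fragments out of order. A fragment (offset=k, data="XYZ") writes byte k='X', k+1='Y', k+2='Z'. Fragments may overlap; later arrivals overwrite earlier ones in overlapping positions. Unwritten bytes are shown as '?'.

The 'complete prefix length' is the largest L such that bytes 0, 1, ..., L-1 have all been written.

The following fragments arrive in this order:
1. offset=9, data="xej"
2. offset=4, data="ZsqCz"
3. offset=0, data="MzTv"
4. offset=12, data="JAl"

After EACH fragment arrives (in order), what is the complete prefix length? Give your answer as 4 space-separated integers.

Answer: 0 0 12 15

Derivation:
Fragment 1: offset=9 data="xej" -> buffer=?????????xej??? -> prefix_len=0
Fragment 2: offset=4 data="ZsqCz" -> buffer=????ZsqCzxej??? -> prefix_len=0
Fragment 3: offset=0 data="MzTv" -> buffer=MzTvZsqCzxej??? -> prefix_len=12
Fragment 4: offset=12 data="JAl" -> buffer=MzTvZsqCzxejJAl -> prefix_len=15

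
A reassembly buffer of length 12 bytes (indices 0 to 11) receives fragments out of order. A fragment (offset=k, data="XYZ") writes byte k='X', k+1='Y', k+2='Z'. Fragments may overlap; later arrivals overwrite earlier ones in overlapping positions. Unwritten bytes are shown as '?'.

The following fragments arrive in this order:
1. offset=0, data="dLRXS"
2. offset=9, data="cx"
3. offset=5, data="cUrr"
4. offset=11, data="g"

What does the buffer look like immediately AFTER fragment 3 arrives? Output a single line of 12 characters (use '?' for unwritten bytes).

Answer: dLRXScUrrcx?

Derivation:
Fragment 1: offset=0 data="dLRXS" -> buffer=dLRXS???????
Fragment 2: offset=9 data="cx" -> buffer=dLRXS????cx?
Fragment 3: offset=5 data="cUrr" -> buffer=dLRXScUrrcx?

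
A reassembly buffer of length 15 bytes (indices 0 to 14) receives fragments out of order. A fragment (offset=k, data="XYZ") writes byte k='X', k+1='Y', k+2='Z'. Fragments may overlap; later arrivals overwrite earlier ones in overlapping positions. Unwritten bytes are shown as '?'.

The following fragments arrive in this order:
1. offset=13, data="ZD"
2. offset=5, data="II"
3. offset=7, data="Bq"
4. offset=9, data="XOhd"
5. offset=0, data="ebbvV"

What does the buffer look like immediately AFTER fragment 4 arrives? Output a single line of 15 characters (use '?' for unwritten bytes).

Fragment 1: offset=13 data="ZD" -> buffer=?????????????ZD
Fragment 2: offset=5 data="II" -> buffer=?????II??????ZD
Fragment 3: offset=7 data="Bq" -> buffer=?????IIBq????ZD
Fragment 4: offset=9 data="XOhd" -> buffer=?????IIBqXOhdZD

Answer: ?????IIBqXOhdZD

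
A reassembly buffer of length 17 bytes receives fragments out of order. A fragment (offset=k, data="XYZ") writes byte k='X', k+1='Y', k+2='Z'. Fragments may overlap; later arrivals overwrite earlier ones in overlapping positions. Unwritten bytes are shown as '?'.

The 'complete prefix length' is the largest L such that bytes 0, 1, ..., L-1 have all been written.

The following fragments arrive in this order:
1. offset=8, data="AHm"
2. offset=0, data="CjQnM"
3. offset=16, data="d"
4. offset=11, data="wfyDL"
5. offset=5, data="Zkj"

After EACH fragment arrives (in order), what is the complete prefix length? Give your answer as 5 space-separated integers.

Fragment 1: offset=8 data="AHm" -> buffer=????????AHm?????? -> prefix_len=0
Fragment 2: offset=0 data="CjQnM" -> buffer=CjQnM???AHm?????? -> prefix_len=5
Fragment 3: offset=16 data="d" -> buffer=CjQnM???AHm?????d -> prefix_len=5
Fragment 4: offset=11 data="wfyDL" -> buffer=CjQnM???AHmwfyDLd -> prefix_len=5
Fragment 5: offset=5 data="Zkj" -> buffer=CjQnMZkjAHmwfyDLd -> prefix_len=17

Answer: 0 5 5 5 17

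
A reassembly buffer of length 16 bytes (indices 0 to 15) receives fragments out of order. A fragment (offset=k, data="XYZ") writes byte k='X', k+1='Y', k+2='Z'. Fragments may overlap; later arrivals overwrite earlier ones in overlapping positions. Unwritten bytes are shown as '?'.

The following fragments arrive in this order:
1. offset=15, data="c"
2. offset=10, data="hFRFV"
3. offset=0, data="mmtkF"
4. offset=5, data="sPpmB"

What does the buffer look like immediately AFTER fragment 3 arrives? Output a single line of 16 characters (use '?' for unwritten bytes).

Answer: mmtkF?????hFRFVc

Derivation:
Fragment 1: offset=15 data="c" -> buffer=???????????????c
Fragment 2: offset=10 data="hFRFV" -> buffer=??????????hFRFVc
Fragment 3: offset=0 data="mmtkF" -> buffer=mmtkF?????hFRFVc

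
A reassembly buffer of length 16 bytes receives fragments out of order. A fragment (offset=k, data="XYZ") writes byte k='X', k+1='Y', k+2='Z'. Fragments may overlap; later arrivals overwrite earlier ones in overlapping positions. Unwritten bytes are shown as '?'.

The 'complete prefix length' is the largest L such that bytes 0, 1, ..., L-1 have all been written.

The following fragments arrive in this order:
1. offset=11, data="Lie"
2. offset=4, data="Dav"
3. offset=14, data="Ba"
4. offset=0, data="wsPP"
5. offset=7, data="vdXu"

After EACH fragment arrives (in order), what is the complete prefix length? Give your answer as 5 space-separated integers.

Fragment 1: offset=11 data="Lie" -> buffer=???????????Lie?? -> prefix_len=0
Fragment 2: offset=4 data="Dav" -> buffer=????Dav????Lie?? -> prefix_len=0
Fragment 3: offset=14 data="Ba" -> buffer=????Dav????LieBa -> prefix_len=0
Fragment 4: offset=0 data="wsPP" -> buffer=wsPPDav????LieBa -> prefix_len=7
Fragment 5: offset=7 data="vdXu" -> buffer=wsPPDavvdXuLieBa -> prefix_len=16

Answer: 0 0 0 7 16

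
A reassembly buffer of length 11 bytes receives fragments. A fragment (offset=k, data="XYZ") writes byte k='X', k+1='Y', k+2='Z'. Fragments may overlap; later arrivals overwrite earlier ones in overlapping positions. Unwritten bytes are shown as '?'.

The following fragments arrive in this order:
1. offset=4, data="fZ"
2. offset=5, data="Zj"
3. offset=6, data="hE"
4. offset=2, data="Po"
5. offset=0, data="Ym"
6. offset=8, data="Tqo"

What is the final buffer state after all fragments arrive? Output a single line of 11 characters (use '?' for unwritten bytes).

Answer: YmPofZhETqo

Derivation:
Fragment 1: offset=4 data="fZ" -> buffer=????fZ?????
Fragment 2: offset=5 data="Zj" -> buffer=????fZj????
Fragment 3: offset=6 data="hE" -> buffer=????fZhE???
Fragment 4: offset=2 data="Po" -> buffer=??PofZhE???
Fragment 5: offset=0 data="Ym" -> buffer=YmPofZhE???
Fragment 6: offset=8 data="Tqo" -> buffer=YmPofZhETqo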